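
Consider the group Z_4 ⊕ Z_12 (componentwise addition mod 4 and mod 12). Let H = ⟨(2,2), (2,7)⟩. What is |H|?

|⟨(2,2)⟩| = 6 and |⟨(2,7)⟩| = 12, so |H| is a multiple of lcm(6, 12) = 12 and divides |G| = 48.
Closing under the operation: H = {(0,0), (0,1), (0,2), (0,3), (0,4), (0,5), (0,6), (0,7), (0,8), (0,9), (0,10), (0,11), (2,0), (2,1), (2,2), (2,3), (2,4), (2,5), (2,6), (2,7), (2,8), (2,9), (2,10), (2,11)}, so |H| = 24.

24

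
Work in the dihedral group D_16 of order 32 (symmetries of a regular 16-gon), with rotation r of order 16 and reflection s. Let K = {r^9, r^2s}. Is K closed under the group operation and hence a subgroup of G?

No

The identity e ∉ K, so K is not a subgroup.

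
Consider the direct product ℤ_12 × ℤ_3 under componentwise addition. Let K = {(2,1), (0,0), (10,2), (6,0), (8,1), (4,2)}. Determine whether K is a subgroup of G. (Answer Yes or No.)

|K| = 6 divides |G| = 36, consistent with Lagrange.
K contains the identity, every element's inverse is in K, and K is closed under +: it is a subgroup.
In fact K = ⟨(10,2)⟩.

Yes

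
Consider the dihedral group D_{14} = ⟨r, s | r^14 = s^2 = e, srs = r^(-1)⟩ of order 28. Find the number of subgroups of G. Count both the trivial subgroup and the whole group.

|G| = 28, so by Lagrange every subgroup order divides 28. Divisors: 1, 2, 4, 7, 14, 28.
Subgroups by order — order 1: 1; order 2: 15; order 4: 7; order 7: 1; order 14: 3; order 28: 1.
Total: 1 + 15 + 7 + 1 + 3 + 1 = 28.

28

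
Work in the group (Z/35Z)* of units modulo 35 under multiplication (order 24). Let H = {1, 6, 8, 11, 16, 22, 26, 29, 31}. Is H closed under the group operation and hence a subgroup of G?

No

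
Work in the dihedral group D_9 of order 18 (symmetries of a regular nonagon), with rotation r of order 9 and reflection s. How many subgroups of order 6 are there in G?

|G| = 18 and 6 | 18, so subgroups of order 6 are possible by Lagrange.
The subgroups of order 6 are: {e, r^3, r^6, r^2s, r^5s, r^8s}; {e, r^3, r^6, s, r^3s, r^6s}; {e, r^3, r^6, rs, r^4s, r^7s}.
So G has 3 subgroups of order 6.

3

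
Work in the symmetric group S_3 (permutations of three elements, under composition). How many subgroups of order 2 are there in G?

|G| = 6 and 2 | 6, so subgroups of order 2 are possible by Lagrange.
The subgroups of order 2 are: {e, (1 2)}; {e, (1 3)}; {e, (2 3)}.
So G has 3 subgroups of order 2.

3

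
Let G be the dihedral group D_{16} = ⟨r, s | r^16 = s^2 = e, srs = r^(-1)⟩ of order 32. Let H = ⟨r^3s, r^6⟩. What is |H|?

|⟨r^3s⟩| = 2 and |⟨r^6⟩| = 8, so |H| is a multiple of lcm(2, 8) = 8 and divides |G| = 32.
Closing under the operation: H = {e, r^2, r^4, r^6, r^8, r^10, r^12, r^14, rs, r^3s, r^5s, r^7s, r^9s, r^11s, r^13s, r^15s}, so |H| = 16.

16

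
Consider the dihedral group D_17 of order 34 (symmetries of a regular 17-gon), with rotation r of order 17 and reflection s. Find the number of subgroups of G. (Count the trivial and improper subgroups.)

20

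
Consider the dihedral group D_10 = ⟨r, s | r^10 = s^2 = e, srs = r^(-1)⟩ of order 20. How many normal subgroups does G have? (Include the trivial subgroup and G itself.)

G has 22 subgroups. Checking conjugation-invariance by order — order 1: 1/1 normal; order 2: 1/11 normal; order 4: 0/5 normal; order 5: 1/1 normal; order 10: 3/3 normal; order 20: 1/1 normal.
Total normal subgroups: 7.

7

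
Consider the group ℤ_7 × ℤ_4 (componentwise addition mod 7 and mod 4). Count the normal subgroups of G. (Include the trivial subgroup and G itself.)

6

G is abelian, so every subgroup is normal.
G has 6 subgroups in total, hence 6 normal subgroups.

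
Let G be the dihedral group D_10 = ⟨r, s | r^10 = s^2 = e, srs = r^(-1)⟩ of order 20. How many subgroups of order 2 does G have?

11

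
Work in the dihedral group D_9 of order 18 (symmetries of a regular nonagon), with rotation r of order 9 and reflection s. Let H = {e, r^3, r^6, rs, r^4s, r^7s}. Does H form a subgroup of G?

Yes

|H| = 6 divides |G| = 18, consistent with Lagrange.
H contains the identity, every element's inverse is in H, and H is closed under ·: it is a subgroup.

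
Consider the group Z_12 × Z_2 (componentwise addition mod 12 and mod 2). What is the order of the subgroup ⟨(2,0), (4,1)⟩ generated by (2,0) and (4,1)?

12

|⟨(2,0)⟩| = 6 and |⟨(4,1)⟩| = 6, so |H| is a multiple of lcm(6, 6) = 6 and divides |G| = 24.
Closing under the operation: H = {(0,0), (0,1), (2,0), (2,1), (4,0), (4,1), (6,0), (6,1), (8,0), (8,1), (10,0), (10,1)}, so |H| = 12.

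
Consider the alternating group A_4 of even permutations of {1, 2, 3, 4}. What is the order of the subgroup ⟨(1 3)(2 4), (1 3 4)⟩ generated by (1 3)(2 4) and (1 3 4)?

|⟨(1 3)(2 4)⟩| = 2 and |⟨(1 3 4)⟩| = 3, so |H| is a multiple of lcm(2, 3) = 6 and divides |G| = 12.
Closing {(1 3)(2 4), (1 3 4)} under the group operation gives all of G, so |H| = 12.

12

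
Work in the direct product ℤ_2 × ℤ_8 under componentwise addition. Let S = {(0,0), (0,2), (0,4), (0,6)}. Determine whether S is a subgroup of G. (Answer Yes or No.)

|S| = 4 divides |G| = 16, consistent with Lagrange.
S contains the identity, every element's inverse is in S, and S is closed under +: it is a subgroup.
In fact S = ⟨(0,2)⟩.

Yes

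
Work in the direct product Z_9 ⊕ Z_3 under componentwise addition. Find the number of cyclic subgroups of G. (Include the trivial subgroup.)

8

A cyclic subgroup of order d is generated by each of its φ(d) elements of order d, so the cyclic subgroups of order d number (#elements of order d)/φ(d).
Cyclic subgroups by order — order 1: 1; order 3: 4; order 9: 3.
Total: 8.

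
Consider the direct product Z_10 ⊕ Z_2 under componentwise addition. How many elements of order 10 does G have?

12

An element (a,b) has order lcm(ord(a), ord(b)); count pairs with lcm equal to 10.
Enumerating gives 12 such elements.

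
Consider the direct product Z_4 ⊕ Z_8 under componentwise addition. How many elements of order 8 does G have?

16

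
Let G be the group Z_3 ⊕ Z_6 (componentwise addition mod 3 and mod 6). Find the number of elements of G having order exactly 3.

8

An element (a,b) has order lcm(ord(a), ord(b)); count pairs with lcm equal to 3.
Enumerating gives 8 such elements.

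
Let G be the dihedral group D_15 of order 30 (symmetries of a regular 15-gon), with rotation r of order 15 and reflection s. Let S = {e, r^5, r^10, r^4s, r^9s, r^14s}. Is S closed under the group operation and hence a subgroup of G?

Yes

|S| = 6 divides |G| = 30, consistent with Lagrange.
S contains the identity, every element's inverse is in S, and S is closed under ·: it is a subgroup.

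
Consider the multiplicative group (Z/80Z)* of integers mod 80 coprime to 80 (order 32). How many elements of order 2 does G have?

7

The elements of order 2 are: 9, 31, 39, 41, 49, 71, 79.
That's 7.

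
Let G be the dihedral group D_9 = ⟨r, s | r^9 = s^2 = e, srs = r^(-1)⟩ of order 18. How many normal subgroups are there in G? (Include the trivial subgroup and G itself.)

4

G has 16 subgroups. Checking conjugation-invariance by order — order 1: 1/1 normal; order 2: 0/9 normal; order 3: 1/1 normal; order 6: 0/3 normal; order 9: 1/1 normal; order 18: 1/1 normal.
Total normal subgroups: 4.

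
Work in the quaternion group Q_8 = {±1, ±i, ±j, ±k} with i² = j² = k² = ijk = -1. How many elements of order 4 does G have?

The elements of order 4 are: i, -i, j, -j, k, -k.
That's 6.

6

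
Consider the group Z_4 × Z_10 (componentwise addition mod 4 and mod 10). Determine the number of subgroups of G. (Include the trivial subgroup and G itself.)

16

|G| = 40, so by Lagrange every subgroup order divides 40. Divisors: 1, 2, 4, 5, 8, 10, 20, 40.
Subgroups by order — order 1: 1; order 2: 3; order 4: 3; order 5: 1; order 8: 1; order 10: 3; order 20: 3; order 40: 1.
Total: 1 + 3 + 3 + 1 + 1 + 3 + 3 + 1 = 16.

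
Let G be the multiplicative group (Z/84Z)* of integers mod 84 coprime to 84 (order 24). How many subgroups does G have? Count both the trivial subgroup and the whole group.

|G| = 24, so by Lagrange every subgroup order divides 24. Divisors: 1, 2, 3, 4, 6, 8, 12, 24.
Subgroups by order — order 1: 1; order 2: 7; order 3: 1; order 4: 7; order 6: 7; order 8: 1; order 12: 7; order 24: 1.
Total: 1 + 7 + 1 + 7 + 7 + 1 + 7 + 1 = 32.

32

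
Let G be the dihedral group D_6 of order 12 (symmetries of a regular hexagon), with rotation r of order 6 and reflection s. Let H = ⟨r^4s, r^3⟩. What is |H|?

|⟨r^4s⟩| = 2 and |⟨r^3⟩| = 2, so |H| is a multiple of lcm(2, 2) = 2 and divides |G| = 12.
Closing under the operation: H = {e, r^3, rs, r^4s}, so |H| = 4.

4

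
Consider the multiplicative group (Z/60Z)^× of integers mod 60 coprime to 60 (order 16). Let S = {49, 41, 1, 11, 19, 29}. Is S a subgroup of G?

|S| = 6 does not divide |G| = 16, so by Lagrange S is not a subgroup.

No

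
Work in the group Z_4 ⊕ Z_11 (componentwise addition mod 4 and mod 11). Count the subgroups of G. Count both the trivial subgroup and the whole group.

6

|G| = 44, so by Lagrange every subgroup order divides 44. Divisors: 1, 2, 4, 11, 22, 44.
Subgroups by order — order 1: 1; order 2: 1; order 4: 1; order 11: 1; order 22: 1; order 44: 1.
Total: 1 + 1 + 1 + 1 + 1 + 1 = 6.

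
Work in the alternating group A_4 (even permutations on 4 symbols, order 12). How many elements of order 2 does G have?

3

The elements of order 2 are: (1 2)(3 4), (1 3)(2 4), (1 4)(2 3).
That's 3.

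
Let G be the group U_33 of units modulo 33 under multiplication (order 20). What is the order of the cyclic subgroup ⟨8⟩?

10

Compute successive powers of 8 mod 33: 8, 31, 17, 4, 32, 25, 2, 16, …; 8^10 ≡ 1 (mod 33).
So |⟨8⟩| = 10.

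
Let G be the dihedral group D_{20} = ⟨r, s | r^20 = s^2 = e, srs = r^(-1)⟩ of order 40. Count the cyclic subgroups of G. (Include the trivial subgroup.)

Each element a generates a cyclic subgroup ⟨a⟩; distinct elements may generate the same one (a cyclic group of order d has φ(d) generators).
Cyclic subgroups by order — order 1: 1; order 2: 21; order 4: 1; order 5: 1; order 10: 1; order 20: 1.
Total: 26.

26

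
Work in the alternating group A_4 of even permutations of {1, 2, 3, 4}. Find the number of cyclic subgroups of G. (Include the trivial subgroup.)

8

Each element a generates a cyclic subgroup ⟨a⟩; distinct elements may generate the same one (a cyclic group of order d has φ(d) generators).
Cyclic subgroups by order — order 1: 1; order 2: 3; order 3: 4.
Total: 8.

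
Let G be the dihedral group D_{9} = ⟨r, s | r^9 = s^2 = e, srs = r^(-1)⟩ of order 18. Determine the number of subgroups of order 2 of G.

9

|G| = 18 and 2 | 18, so subgroups of order 2 are possible by Lagrange.
The subgroups of order 2 are: {e, r^2s}; {e, r^3s}; {e, r^4s}; {e, r^5s}; … (9 in all).
So G has 9 subgroups of order 2.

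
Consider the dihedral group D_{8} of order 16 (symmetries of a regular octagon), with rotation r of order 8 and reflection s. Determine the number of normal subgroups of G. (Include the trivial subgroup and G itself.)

G has 19 subgroups. Checking conjugation-invariance by order — order 1: 1/1 normal; order 2: 1/9 normal; order 4: 1/5 normal; order 8: 3/3 normal; order 16: 1/1 normal.
Total normal subgroups: 7.

7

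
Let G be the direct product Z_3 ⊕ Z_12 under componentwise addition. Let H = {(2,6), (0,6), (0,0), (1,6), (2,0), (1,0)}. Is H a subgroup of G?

|H| = 6 divides |G| = 36, consistent with Lagrange.
H contains the identity, every element's inverse is in H, and H is closed under +: it is a subgroup.
In fact H = ⟨(2,6)⟩.

Yes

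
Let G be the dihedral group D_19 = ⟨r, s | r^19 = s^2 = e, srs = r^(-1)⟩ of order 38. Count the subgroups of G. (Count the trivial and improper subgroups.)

|G| = 38, so by Lagrange every subgroup order divides 38. Divisors: 1, 2, 19, 38.
Subgroups by order — order 1: 1; order 2: 19; order 19: 1; order 38: 1.
Total: 1 + 19 + 1 + 1 = 22.

22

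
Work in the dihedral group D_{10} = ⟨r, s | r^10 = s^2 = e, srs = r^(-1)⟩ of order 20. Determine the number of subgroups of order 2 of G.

|G| = 20 and 2 | 20, so subgroups of order 2 are possible by Lagrange.
The subgroups of order 2 are: {e, r^2s}; {e, r^3s}; {e, r^4s}; {e, r^5}; … (11 in all).
So G has 11 subgroups of order 2.

11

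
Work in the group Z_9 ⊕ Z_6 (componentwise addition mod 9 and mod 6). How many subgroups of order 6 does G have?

4

|G| = 54 and 6 | 54, so subgroups of order 6 are possible by Lagrange.
The subgroups of order 6 are: {(0,0), (0,1), (0,2), (0,3), (0,4), (0,5)}; {(0,0), (0,3), (3,0), (3,3), (6,0), (6,3)}; {(0,0), (0,3), (3,1), (3,4), (6,2), (6,5)}; {(0,0), (0,3), (3,2), (3,5), (6,1), (6,4)}.
So G has 4 subgroups of order 6.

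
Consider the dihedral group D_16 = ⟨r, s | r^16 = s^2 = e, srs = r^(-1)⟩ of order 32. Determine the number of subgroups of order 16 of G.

|G| = 32 and 16 | 32, so subgroups of order 16 are possible by Lagrange.
The subgroups of order 16 are: {e, r, r^2, r^3, r^4, r^5, r^6, r^7, r^8, r^9, r^10, r^11, r^12, r^13, r^14, r^15}; {e, r^2, r^4, r^6, r^8, r^10, r^12, r^14, s, r^2s, r^4s, r^6s, r^8s, r^10s, r^12s, r^14s}; {e, r^2, r^4, r^6, r^8, r^10, r^12, r^14, rs, r^3s, r^5s, r^7s, r^9s, r^11s, r^13s, r^15s}.
So G has 3 subgroups of order 16.

3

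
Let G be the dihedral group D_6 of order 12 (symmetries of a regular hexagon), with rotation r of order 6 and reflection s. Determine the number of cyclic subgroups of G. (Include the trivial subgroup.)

Group the elements of G by the cyclic subgroup they generate; each cyclic subgroup of order d accounts for φ(d) elements.
Cyclic subgroups by order — order 1: 1; order 2: 7; order 3: 1; order 6: 1.
Total: 10.

10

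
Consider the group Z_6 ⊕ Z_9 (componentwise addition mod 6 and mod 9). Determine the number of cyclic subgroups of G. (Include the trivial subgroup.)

Group the elements of G by the cyclic subgroup they generate; each cyclic subgroup of order d accounts for φ(d) elements.
Cyclic subgroups by order — order 1: 1; order 2: 1; order 3: 4; order 6: 4; order 9: 3; order 18: 3.
Total: 16.

16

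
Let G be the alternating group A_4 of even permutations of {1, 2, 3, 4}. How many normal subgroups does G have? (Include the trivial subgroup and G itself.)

G has 10 subgroups. Checking conjugation-invariance by order — order 1: 1/1 normal; order 2: 0/3 normal; order 3: 0/4 normal; order 4: 1/1 normal; order 12: 1/1 normal.
Total normal subgroups: 3.

3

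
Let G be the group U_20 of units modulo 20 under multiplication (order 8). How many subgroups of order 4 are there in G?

|G| = 8 and 4 | 8, so subgroups of order 4 are possible by Lagrange.
The subgroups of order 4 are: {1, 9, 11, 19}; {1, 9, 13, 17}; {1, 3, 7, 9}.
So G has 3 subgroups of order 4.

3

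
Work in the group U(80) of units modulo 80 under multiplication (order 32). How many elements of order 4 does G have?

24

Enumerating element orders in G gives 24 elements of order 4.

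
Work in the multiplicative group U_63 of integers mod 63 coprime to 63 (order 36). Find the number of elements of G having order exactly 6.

24

Enumerating element orders in G gives 24 elements of order 6.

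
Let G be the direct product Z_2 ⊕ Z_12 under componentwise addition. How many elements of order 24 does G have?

0

An element (a,b) has order lcm(ord(a), ord(b)); count pairs with lcm equal to 24.
Enumerating gives 0 such elements.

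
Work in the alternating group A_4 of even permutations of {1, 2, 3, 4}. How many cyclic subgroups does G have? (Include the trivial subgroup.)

Group the elements of G by the cyclic subgroup they generate; each cyclic subgroup of order d accounts for φ(d) elements.
Cyclic subgroups by order — order 1: 1; order 2: 3; order 3: 4.
Total: 8.

8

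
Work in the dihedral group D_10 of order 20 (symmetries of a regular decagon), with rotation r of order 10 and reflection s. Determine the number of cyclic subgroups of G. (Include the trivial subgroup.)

14

Group the elements of G by the cyclic subgroup they generate; each cyclic subgroup of order d accounts for φ(d) elements.
Cyclic subgroups by order — order 1: 1; order 2: 11; order 5: 1; order 10: 1.
Total: 14.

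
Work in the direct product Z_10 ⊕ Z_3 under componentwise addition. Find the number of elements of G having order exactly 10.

4

An element (a,b) has order lcm(ord(a), ord(b)); count pairs with lcm equal to 10.
Enumerating gives 4 such elements.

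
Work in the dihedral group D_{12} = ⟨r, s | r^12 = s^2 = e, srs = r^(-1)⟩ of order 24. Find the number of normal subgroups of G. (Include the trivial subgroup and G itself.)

9

G has 34 subgroups. Checking conjugation-invariance by order — order 1: 1/1 normal; order 2: 1/13 normal; order 3: 1/1 normal; order 4: 1/7 normal; order 6: 1/5 normal; order 8: 0/3 normal; order 12: 3/3 normal; order 24: 1/1 normal.
Total normal subgroups: 9.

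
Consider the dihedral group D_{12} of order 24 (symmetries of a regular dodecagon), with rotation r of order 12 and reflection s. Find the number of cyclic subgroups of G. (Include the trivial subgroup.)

Each element a generates a cyclic subgroup ⟨a⟩; distinct elements may generate the same one (a cyclic group of order d has φ(d) generators).
Cyclic subgroups by order — order 1: 1; order 2: 13; order 3: 1; order 4: 1; order 6: 1; order 12: 1.
Total: 18.

18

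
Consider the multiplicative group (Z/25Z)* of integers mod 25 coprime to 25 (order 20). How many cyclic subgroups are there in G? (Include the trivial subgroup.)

6

Each element a generates a cyclic subgroup ⟨a⟩; distinct elements may generate the same one (a cyclic group of order d has φ(d) generators).
Cyclic subgroups by order — order 1: 1; order 2: 1; order 4: 1; order 5: 1; order 10: 1; order 20: 1.
Total: 6.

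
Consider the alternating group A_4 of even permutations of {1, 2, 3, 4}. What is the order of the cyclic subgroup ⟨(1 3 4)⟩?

3

Computing powers of (1 3 4): the smallest k with ((1 3 4))^k = e is k = 3.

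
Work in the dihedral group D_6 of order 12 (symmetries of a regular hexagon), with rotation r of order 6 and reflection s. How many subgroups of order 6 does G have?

|G| = 12 and 6 | 12, so subgroups of order 6 are possible by Lagrange.
The subgroups of order 6 are: {e, r, r^2, r^3, r^4, r^5}; {e, r^2, r^4, s, r^2s, r^4s}; {e, r^2, r^4, rs, r^3s, r^5s}.
So G has 3 subgroups of order 6.

3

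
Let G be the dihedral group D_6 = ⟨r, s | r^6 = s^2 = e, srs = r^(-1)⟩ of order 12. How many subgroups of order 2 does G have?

7

|G| = 12 and 2 | 12, so subgroups of order 2 are possible by Lagrange.
The subgroups of order 2 are: {e, r^2s}; {e, r^3}; {e, r^3s}; {e, r^4s}; … (7 in all).
So G has 7 subgroups of order 2.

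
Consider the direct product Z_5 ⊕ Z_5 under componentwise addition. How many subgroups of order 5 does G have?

|G| = 25 and 5 | 25, so subgroups of order 5 are possible by Lagrange.
The subgroups of order 5 are: {(0,0), (0,1), (0,2), (0,3), (0,4)}; {(0,0), (1,0), (2,0), (3,0), (4,0)}; {(0,0), (1,1), (2,2), (3,3), (4,4)}; {(0,0), (1,2), (2,4), (3,1), (4,3)}; … (6 in all).
So G has 6 subgroups of order 5.

6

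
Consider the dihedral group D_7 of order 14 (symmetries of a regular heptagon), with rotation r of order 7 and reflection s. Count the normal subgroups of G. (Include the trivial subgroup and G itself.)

3

G has 10 subgroups. Checking conjugation-invariance by order — order 1: 1/1 normal; order 2: 0/7 normal; order 7: 1/1 normal; order 14: 1/1 normal.
Total normal subgroups: 3.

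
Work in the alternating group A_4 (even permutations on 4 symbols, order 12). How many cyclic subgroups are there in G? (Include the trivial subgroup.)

8

Each element a generates a cyclic subgroup ⟨a⟩; distinct elements may generate the same one (a cyclic group of order d has φ(d) generators).
Cyclic subgroups by order — order 1: 1; order 2: 3; order 3: 4.
Total: 8.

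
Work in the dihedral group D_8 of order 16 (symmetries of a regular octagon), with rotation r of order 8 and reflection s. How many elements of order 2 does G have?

Enumerating element orders in G gives 9 elements of order 2.

9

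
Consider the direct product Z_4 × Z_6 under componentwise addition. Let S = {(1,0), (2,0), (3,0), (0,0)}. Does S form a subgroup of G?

|S| = 4 divides |G| = 24, consistent with Lagrange.
S contains the identity, every element's inverse is in S, and S is closed under +: it is a subgroup.
In fact S = ⟨(1,0)⟩.

Yes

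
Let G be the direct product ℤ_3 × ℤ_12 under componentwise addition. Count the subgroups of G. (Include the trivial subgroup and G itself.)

|G| = 36, so by Lagrange every subgroup order divides 36. Divisors: 1, 2, 3, 4, 6, 9, 12, 18, 36.
Subgroups by order — order 1: 1; order 2: 1; order 3: 4; order 4: 1; order 6: 4; order 9: 1; order 12: 4; order 18: 1; order 36: 1.
Total: 1 + 1 + 4 + 1 + 4 + 1 + 4 + 1 + 1 = 18.

18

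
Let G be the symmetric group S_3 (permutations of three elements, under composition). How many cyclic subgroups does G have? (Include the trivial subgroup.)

5

A cyclic subgroup of order d is generated by each of its φ(d) elements of order d, so the cyclic subgroups of order d number (#elements of order d)/φ(d).
Cyclic subgroups by order — order 1: 1; order 2: 3; order 3: 1.
Total: 5.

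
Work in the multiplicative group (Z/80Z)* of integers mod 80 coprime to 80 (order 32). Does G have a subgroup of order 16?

16 | 32. A subgroup of order 16 is {1, 7, 9, 11, 13, 19, 23, 37, 41, 47, 49, 51, 53, 59, 63, 77}.

Yes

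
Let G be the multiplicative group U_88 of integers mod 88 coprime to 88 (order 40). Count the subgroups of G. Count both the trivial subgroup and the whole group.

32

|G| = 40, so by Lagrange every subgroup order divides 40. Divisors: 1, 2, 4, 5, 8, 10, 20, 40.
Subgroups by order — order 1: 1; order 2: 7; order 4: 7; order 5: 1; order 8: 1; order 10: 7; order 20: 7; order 40: 1.
Total: 1 + 7 + 7 + 1 + 1 + 7 + 7 + 1 = 32.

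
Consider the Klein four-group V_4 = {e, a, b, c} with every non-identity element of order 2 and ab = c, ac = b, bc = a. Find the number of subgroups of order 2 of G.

|G| = 4 and 2 | 4, so subgroups of order 2 are possible by Lagrange.
The subgroups of order 2 are: {e, a}; {e, b}; {e, c}.
So G has 3 subgroups of order 2.

3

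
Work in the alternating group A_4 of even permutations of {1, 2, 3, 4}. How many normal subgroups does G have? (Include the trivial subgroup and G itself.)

G has 10 subgroups. Checking conjugation-invariance by order — order 1: 1/1 normal; order 2: 0/3 normal; order 3: 0/4 normal; order 4: 1/1 normal; order 12: 1/1 normal.
Total normal subgroups: 3.

3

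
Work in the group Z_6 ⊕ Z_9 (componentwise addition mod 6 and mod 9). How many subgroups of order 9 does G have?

4

|G| = 54 and 9 | 54, so subgroups of order 9 are possible by Lagrange.
The subgroups of order 9 are: {(0,0), (0,1), (0,2), (0,3), (0,4), (0,5), (0,6), (0,7), (0,8)}; {(0,0), (0,3), (0,6), (2,0), (2,3), (2,6), (4,0), (4,3), (4,6)}; {(0,0), (0,3), (0,6), (2,1), (2,4), (2,7), (4,2), (4,5), (4,8)}; {(0,0), (0,3), (0,6), (2,2), (2,5), (2,8), (4,1), (4,4), (4,7)}.
So G has 4 subgroups of order 9.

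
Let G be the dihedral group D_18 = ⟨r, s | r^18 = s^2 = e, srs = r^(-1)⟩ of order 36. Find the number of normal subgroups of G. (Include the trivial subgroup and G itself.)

9

G has 45 subgroups. Checking conjugation-invariance by order — order 1: 1/1 normal; order 2: 1/19 normal; order 3: 1/1 normal; order 4: 0/9 normal; order 6: 1/7 normal; order 9: 1/1 normal; order 12: 0/3 normal; order 18: 3/3 normal; order 36: 1/1 normal.
Total normal subgroups: 9.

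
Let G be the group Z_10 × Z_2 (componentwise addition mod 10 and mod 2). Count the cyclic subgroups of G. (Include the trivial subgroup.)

A cyclic subgroup of order d is generated by each of its φ(d) elements of order d, so the cyclic subgroups of order d number (#elements of order d)/φ(d).
Cyclic subgroups by order — order 1: 1; order 2: 3; order 5: 1; order 10: 3.
Total: 8.

8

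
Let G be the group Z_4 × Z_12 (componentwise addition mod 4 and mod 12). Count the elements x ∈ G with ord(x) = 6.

An element (a,b) has order lcm(ord(a), ord(b)); count pairs with lcm equal to 6.
Enumerating gives 6 such elements.

6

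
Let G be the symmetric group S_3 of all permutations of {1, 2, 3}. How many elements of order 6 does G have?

0

No element of G has order 6 (even though 6 | 6).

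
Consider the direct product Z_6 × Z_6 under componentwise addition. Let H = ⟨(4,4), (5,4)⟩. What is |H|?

|⟨(4,4)⟩| = 3 and |⟨(5,4)⟩| = 6, so |H| is a multiple of lcm(3, 6) = 6 and divides |G| = 36.
Closing under the operation: H = {(0,0), (0,2), (0,4), (1,0), (1,2), (1,4), (2,0), (2,2), (2,4), (3,0), (3,2), (3,4), (4,0), (4,2), (4,4), (5,0), (5,2), (5,4)}, so |H| = 18.

18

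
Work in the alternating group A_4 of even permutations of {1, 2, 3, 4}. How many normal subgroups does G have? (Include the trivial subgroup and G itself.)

3

G has 10 subgroups. Checking conjugation-invariance by order — order 1: 1/1 normal; order 2: 0/3 normal; order 3: 0/4 normal; order 4: 1/1 normal; order 12: 1/1 normal.
Total normal subgroups: 3.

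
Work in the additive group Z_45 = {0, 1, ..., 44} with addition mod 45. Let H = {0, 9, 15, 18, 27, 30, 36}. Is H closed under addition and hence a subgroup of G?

No

|H| = 7 does not divide |G| = 45, so by Lagrange H is not a subgroup.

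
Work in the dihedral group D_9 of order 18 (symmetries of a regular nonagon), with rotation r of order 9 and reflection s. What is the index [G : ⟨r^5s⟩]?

9

|⟨r^5s⟩| = 2 and |G| = 18.
By Lagrange, [G : H] = |G|/|H| = 18/2 = 9.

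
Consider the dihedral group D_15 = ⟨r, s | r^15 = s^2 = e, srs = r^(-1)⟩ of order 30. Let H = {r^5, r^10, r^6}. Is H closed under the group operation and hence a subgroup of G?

No

The identity e ∉ H, so H is not a subgroup.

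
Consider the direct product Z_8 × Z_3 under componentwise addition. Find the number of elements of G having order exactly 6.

2

An element (a,b) has order lcm(ord(a), ord(b)); count pairs with lcm equal to 6.
Enumerating gives 2 such elements.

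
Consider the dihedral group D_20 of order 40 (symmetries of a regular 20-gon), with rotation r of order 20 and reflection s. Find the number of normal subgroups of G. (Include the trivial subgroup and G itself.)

G has 48 subgroups. Checking conjugation-invariance by order — order 1: 1/1 normal; order 2: 1/21 normal; order 4: 1/11 normal; order 5: 1/1 normal; order 8: 0/5 normal; order 10: 1/5 normal; order 20: 3/3 normal; order 40: 1/1 normal.
Total normal subgroups: 9.

9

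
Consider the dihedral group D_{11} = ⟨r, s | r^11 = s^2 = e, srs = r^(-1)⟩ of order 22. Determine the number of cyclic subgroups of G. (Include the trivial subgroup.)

13

Each element a generates a cyclic subgroup ⟨a⟩; distinct elements may generate the same one (a cyclic group of order d has φ(d) generators).
Cyclic subgroups by order — order 1: 1; order 2: 11; order 11: 1.
Total: 13.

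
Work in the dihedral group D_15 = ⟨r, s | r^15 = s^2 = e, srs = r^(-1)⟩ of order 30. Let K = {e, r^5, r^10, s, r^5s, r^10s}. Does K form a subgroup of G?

Yes

|K| = 6 divides |G| = 30, consistent with Lagrange.
K contains the identity, every element's inverse is in K, and K is closed under ·: it is a subgroup.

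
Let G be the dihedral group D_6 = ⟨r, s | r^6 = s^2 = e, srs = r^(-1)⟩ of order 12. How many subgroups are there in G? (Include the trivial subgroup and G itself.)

16

|G| = 12, so by Lagrange every subgroup order divides 12. Divisors: 1, 2, 3, 4, 6, 12.
Subgroups by order — order 1: 1; order 2: 7; order 3: 1; order 4: 3; order 6: 3; order 12: 1.
Total: 1 + 7 + 1 + 3 + 3 + 1 = 16.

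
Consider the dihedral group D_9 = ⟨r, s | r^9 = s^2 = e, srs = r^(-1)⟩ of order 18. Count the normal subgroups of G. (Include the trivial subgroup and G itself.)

4

G has 16 subgroups. Checking conjugation-invariance by order — order 1: 1/1 normal; order 2: 0/9 normal; order 3: 1/1 normal; order 6: 0/3 normal; order 9: 1/1 normal; order 18: 1/1 normal.
Total normal subgroups: 4.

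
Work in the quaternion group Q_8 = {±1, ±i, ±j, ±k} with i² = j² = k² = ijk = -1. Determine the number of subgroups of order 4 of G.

3

|G| = 8 and 4 | 8, so subgroups of order 4 are possible by Lagrange.
The subgroups of order 4 are: {1, -1, i, -i}; {1, -1, j, -j}; {1, -1, k, -k}.
So G has 3 subgroups of order 4.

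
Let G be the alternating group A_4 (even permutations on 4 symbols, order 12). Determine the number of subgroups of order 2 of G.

3

|G| = 12 and 2 | 12, so subgroups of order 2 are possible by Lagrange.
The subgroups of order 2 are: {e, (1 2)(3 4)}; {e, (1 3)(2 4)}; {e, (1 4)(2 3)}.
So G has 3 subgroups of order 2.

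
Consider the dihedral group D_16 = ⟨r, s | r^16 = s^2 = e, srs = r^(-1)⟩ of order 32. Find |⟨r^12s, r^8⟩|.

4

|⟨r^12s⟩| = 2 and |⟨r^8⟩| = 2, so |H| is a multiple of lcm(2, 2) = 2 and divides |G| = 32.
Closing under the operation: H = {e, r^8, r^4s, r^12s}, so |H| = 4.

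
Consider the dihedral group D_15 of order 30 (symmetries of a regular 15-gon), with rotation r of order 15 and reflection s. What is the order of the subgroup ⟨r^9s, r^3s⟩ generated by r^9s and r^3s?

10

|⟨r^9s⟩| = 2 and |⟨r^3s⟩| = 2, so |H| is a multiple of lcm(2, 2) = 2 and divides |G| = 30.
Closing under the operation: H = {e, r^3, r^6, r^9, r^12, s, r^3s, r^6s, r^9s, r^12s}, so |H| = 10.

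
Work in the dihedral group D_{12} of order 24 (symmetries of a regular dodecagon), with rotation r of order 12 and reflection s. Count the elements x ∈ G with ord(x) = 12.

The elements of order 12 are: r, r^5, r^7, r^11.
That's 4.

4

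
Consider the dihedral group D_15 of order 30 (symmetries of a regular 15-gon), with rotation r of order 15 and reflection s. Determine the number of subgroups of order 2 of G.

15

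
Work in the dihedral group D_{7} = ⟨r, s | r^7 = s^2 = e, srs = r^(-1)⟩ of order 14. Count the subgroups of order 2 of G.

7

|G| = 14 and 2 | 14, so subgroups of order 2 are possible by Lagrange.
The subgroups of order 2 are: {e, r^2s}; {e, r^3s}; {e, r^4s}; {e, r^5s}; … (7 in all).
So G has 7 subgroups of order 2.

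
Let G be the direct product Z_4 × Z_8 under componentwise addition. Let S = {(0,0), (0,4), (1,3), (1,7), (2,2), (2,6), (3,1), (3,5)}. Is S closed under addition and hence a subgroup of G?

|S| = 8 divides |G| = 32, consistent with Lagrange.
S contains the identity, every element's inverse is in S, and S is closed under +: it is a subgroup.
In fact S = ⟨(3,1)⟩.

Yes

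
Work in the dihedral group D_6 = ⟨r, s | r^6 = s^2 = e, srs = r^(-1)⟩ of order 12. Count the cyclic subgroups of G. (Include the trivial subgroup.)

Each element a generates a cyclic subgroup ⟨a⟩; distinct elements may generate the same one (a cyclic group of order d has φ(d) generators).
Cyclic subgroups by order — order 1: 1; order 2: 7; order 3: 1; order 6: 1.
Total: 10.

10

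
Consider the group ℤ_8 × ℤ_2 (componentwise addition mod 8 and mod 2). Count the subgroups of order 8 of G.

3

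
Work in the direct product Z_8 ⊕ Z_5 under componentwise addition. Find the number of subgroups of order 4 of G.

|G| = 40 and 4 | 40, so subgroups of order 4 are possible by Lagrange.
The subgroups of order 4 are: {(0,0), (2,0), (4,0), (6,0)}.
So G has 1 subgroup of order 4.

1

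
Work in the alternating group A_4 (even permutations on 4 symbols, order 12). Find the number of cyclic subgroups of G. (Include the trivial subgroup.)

8

Each element a generates a cyclic subgroup ⟨a⟩; distinct elements may generate the same one (a cyclic group of order d has φ(d) generators).
Cyclic subgroups by order — order 1: 1; order 2: 3; order 3: 4.
Total: 8.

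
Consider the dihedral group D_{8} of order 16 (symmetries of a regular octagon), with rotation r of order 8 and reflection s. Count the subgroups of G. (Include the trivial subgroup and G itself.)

19

|G| = 16, so by Lagrange every subgroup order divides 16. Divisors: 1, 2, 4, 8, 16.
Subgroups by order — order 1: 1; order 2: 9; order 4: 5; order 8: 3; order 16: 1.
Total: 1 + 9 + 5 + 3 + 1 = 19.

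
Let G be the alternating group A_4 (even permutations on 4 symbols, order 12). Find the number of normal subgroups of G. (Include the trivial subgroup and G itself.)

G has 10 subgroups. Checking conjugation-invariance by order — order 1: 1/1 normal; order 2: 0/3 normal; order 3: 0/4 normal; order 4: 1/1 normal; order 12: 1/1 normal.
Total normal subgroups: 3.

3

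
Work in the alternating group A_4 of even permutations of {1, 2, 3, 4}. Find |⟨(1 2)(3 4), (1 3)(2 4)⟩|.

4

|⟨(1 2)(3 4)⟩| = 2 and |⟨(1 3)(2 4)⟩| = 2, so |H| is a multiple of lcm(2, 2) = 2 and divides |G| = 12.
Closing under the operation: H = {e, (1 2)(3 4), (1 3)(2 4), (1 4)(2 3)}, so |H| = 4.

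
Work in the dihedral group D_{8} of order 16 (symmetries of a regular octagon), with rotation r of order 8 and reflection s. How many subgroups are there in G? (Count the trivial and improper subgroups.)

19

|G| = 16, so by Lagrange every subgroup order divides 16. Divisors: 1, 2, 4, 8, 16.
Subgroups by order — order 1: 1; order 2: 9; order 4: 5; order 8: 3; order 16: 1.
Total: 1 + 9 + 5 + 3 + 1 = 19.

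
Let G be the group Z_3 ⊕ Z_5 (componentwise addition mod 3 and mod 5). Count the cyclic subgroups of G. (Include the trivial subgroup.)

Each element a generates a cyclic subgroup ⟨a⟩; distinct elements may generate the same one (a cyclic group of order d has φ(d) generators).
Cyclic subgroups by order — order 1: 1; order 3: 1; order 5: 1; order 15: 1.
Total: 4.

4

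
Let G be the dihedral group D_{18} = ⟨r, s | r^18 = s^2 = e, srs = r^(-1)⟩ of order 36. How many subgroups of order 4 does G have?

9

|G| = 36 and 4 | 36, so subgroups of order 4 are possible by Lagrange.
The subgroups of order 4 are: {e, r^9, rs, r^10s}; {e, r^9, r^2s, r^11s}; {e, r^9, r^3s, r^12s}; {e, r^9, r^4s, r^13s}; … (9 in all).
So G has 9 subgroups of order 4.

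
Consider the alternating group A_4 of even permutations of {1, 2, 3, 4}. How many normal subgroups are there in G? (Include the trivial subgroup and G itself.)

G has 10 subgroups. Checking conjugation-invariance by order — order 1: 1/1 normal; order 2: 0/3 normal; order 3: 0/4 normal; order 4: 1/1 normal; order 12: 1/1 normal.
Total normal subgroups: 3.

3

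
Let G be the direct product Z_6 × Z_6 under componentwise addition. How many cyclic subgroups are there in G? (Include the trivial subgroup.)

A cyclic subgroup of order d is generated by each of its φ(d) elements of order d, so the cyclic subgroups of order d number (#elements of order d)/φ(d).
Cyclic subgroups by order — order 1: 1; order 2: 3; order 3: 4; order 6: 12.
Total: 20.

20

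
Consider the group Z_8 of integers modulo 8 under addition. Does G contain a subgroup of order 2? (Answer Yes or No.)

Yes

2 | 8. A subgroup of order 2 is {0, 4}.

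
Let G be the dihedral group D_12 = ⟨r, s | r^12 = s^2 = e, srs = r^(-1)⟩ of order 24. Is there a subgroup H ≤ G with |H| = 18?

No

18 does not divide |G| = 24, so by Lagrange no subgroup of order 18 exists.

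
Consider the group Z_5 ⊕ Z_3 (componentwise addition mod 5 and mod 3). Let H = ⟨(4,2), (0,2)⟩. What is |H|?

|⟨(4,2)⟩| = 15 and |⟨(0,2)⟩| = 3, so |H| is a multiple of lcm(15, 3) = 15 and divides |G| = 15.
Closing {(4,2), (0,2)} under the group operation gives all of G, so |H| = 15.

15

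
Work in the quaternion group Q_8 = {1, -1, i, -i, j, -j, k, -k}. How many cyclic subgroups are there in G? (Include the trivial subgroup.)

Group the elements of G by the cyclic subgroup they generate; each cyclic subgroup of order d accounts for φ(d) elements.
Cyclic subgroups by order — order 1: 1; order 2: 1; order 4: 3.
Total: 5.

5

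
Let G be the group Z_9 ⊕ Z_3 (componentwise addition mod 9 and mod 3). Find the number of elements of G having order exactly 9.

18

An element (a,b) has order lcm(ord(a), ord(b)); count pairs with lcm equal to 9.
Enumerating gives 18 such elements.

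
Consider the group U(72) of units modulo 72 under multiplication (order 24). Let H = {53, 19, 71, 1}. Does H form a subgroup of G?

Yes

|H| = 4 divides |G| = 24, consistent with Lagrange.
H contains the identity, every element's inverse is in H, and H is closed under ·: it is a subgroup.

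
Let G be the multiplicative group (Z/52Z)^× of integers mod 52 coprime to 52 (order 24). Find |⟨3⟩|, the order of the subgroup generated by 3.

Compute successive powers of 3 mod 52: 3, 9, 27, 29, 35, 1; 3^6 ≡ 1 (mod 52).
So |⟨3⟩| = 6.

6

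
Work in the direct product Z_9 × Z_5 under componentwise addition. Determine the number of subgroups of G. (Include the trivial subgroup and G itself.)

|G| = 45, so by Lagrange every subgroup order divides 45. Divisors: 1, 3, 5, 9, 15, 45.
Subgroups by order — order 1: 1; order 3: 1; order 5: 1; order 9: 1; order 15: 1; order 45: 1.
Total: 1 + 1 + 1 + 1 + 1 + 1 = 6.

6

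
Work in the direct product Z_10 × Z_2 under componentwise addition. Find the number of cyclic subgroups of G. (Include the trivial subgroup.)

8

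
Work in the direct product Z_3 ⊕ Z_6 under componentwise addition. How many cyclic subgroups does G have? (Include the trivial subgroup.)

10

Group the elements of G by the cyclic subgroup they generate; each cyclic subgroup of order d accounts for φ(d) elements.
Cyclic subgroups by order — order 1: 1; order 2: 1; order 3: 4; order 6: 4.
Total: 10.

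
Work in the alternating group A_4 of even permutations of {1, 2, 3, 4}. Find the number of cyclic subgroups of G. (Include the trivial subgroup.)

8

A cyclic subgroup of order d is generated by each of its φ(d) elements of order d, so the cyclic subgroups of order d number (#elements of order d)/φ(d).
Cyclic subgroups by order — order 1: 1; order 2: 3; order 3: 4.
Total: 8.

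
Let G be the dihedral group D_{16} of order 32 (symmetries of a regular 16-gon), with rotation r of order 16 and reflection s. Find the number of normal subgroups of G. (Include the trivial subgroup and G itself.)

G has 36 subgroups. Checking conjugation-invariance by order — order 1: 1/1 normal; order 2: 1/17 normal; order 4: 1/9 normal; order 8: 1/5 normal; order 16: 3/3 normal; order 32: 1/1 normal.
Total normal subgroups: 8.

8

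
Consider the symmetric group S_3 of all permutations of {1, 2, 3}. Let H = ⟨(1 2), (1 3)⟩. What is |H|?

|⟨(1 2)⟩| = 2 and |⟨(1 3)⟩| = 2, so |H| is a multiple of lcm(2, 2) = 2 and divides |G| = 6.
Closing {(1 2), (1 3)} under the group operation gives all of G, so |H| = 6.

6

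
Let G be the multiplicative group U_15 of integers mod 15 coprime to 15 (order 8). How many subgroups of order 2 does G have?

|G| = 8 and 2 | 8, so subgroups of order 2 are possible by Lagrange.
The subgroups of order 2 are: {1, 11}; {1, 14}; {1, 4}.
So G has 3 subgroups of order 2.

3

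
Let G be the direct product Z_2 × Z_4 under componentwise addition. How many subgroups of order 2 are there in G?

3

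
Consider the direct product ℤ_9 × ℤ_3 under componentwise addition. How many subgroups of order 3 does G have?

4

|G| = 27 and 3 | 27, so subgroups of order 3 are possible by Lagrange.
The subgroups of order 3 are: {(0,0), (0,1), (0,2)}; {(0,0), (3,0), (6,0)}; {(0,0), (3,1), (6,2)}; {(0,0), (3,2), (6,1)}.
So G has 4 subgroups of order 3.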